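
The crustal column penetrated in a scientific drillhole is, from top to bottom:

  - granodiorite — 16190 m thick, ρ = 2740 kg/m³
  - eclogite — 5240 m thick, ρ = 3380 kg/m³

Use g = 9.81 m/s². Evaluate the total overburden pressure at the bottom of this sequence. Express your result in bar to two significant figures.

granodiorite: 2740 kg/m³ × 9.81 m/s² × 16190 m = 4.352×10^8 Pa = 4352 bar
eclogite: 3380 kg/m³ × 9.81 m/s² × 5240 m = 1.737×10^8 Pa = 1737 bar
Total = 4352 + 1737 = 6089.2 bar

6100 bar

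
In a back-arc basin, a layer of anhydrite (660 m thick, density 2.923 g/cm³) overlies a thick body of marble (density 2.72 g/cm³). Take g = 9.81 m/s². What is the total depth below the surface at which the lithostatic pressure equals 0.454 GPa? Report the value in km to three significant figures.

17.0 km

Pressure at base of upper layers: 2923×9.81×660 = 1.893×10^7 Pa = 0.01893 GPa
Remaining pressure to be supplied by marble: 4.540×10^8 − 1.893×10^7 = 4.351×10^8 Pa
Additional depth in marble = 4.351×10^8 Pa / (2720 kg/m³ × 9.81 m/s²) = 16305 m
Total depth = 660 m + 16305 m = 16965 m
= 16.965 km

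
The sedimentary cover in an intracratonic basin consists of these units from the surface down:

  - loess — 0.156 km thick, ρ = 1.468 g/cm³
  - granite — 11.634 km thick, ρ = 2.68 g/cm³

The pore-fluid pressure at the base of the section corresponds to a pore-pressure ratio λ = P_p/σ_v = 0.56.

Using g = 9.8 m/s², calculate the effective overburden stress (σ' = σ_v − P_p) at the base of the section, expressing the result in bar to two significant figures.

Overburden (lithostatic) stress σ_v:
loess: 1468 kg/m³ × 9.8 m/s² × 156 m = 2.244×10^6 Pa = 2.244 MPa
granite: 2680 kg/m³ × 9.8 m/s² × 11634 m = 3.056×10^8 Pa = 305.6 MPa
Total = 2.244 + 305.6 = 307.80 MPa
Pore pressure P_p = λ·σ_v = 0.56 × 307.8 MPa = 172.4 MPa
Effective stress σ' = σ_v − P_p = 307.8 − 172.4 = 135.43 MPa = 1354.3 bar

1400 bar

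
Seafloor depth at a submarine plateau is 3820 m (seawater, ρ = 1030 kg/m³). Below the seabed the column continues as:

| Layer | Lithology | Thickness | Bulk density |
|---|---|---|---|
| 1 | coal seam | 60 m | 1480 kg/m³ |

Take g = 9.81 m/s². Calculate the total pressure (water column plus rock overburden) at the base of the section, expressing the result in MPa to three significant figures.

seawater: 1030 kg/m³ × 9.81 m/s² × 3820 m = 3.860×10^7 Pa = 38.60 MPa
coal seam: 1480 kg/m³ × 9.81 m/s² × 60 m = 8.711×10^5 Pa = 0.8711 MPa
Total = 38.60 + 0.8711 = 39.470 MPa

39.5 MPa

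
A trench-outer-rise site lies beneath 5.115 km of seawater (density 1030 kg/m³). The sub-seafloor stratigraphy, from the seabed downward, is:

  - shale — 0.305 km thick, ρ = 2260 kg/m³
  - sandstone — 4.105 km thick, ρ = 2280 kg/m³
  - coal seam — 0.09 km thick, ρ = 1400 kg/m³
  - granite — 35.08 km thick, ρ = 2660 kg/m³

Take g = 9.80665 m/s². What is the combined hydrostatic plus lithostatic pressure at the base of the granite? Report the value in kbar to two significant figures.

11 kbar

seawater: 1030 kg/m³ × 9.80665 m/s² × 5115 m = 5.167×10^7 Pa = 0.5167 kbar
shale: 2260 kg/m³ × 9.80665 m/s² × 305 m = 6.760×10^6 Pa = 0.06760 kbar
sandstone: 2280 kg/m³ × 9.80665 m/s² × 4105 m = 9.178×10^7 Pa = 0.9178 kbar
coal seam: 1400 kg/m³ × 9.80665 m/s² × 90 m = 1.236×10^6 Pa = 0.01236 kbar
granite: 2660 kg/m³ × 9.80665 m/s² × 35080 m = 9.151×10^8 Pa = 9.151 kbar
Total = 0.5167 + 0.06760 + 0.9178 + 0.01236 + 9.151 = 10.665 kbar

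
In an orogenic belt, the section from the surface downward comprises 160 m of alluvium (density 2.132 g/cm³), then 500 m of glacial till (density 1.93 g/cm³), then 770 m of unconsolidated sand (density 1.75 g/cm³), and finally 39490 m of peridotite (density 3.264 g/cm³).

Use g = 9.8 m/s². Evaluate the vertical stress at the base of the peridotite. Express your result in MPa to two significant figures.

alluvium: 2132 kg/m³ × 9.8 m/s² × 160 m = 3.343×10^6 Pa = 3.343 MPa
glacial till: 1930 kg/m³ × 9.8 m/s² × 500 m = 9.457×10^6 Pa = 9.457 MPa
unconsolidated sand: 1750 kg/m³ × 9.8 m/s² × 770 m = 1.321×10^7 Pa = 13.21 MPa
peridotite: 3264 kg/m³ × 9.8 m/s² × 39490 m = 1.263×10^9 Pa = 1263 MPa
Total = 3.343 + 9.457 + 13.21 + 1263 = 1289.2 MPa

1300 MPa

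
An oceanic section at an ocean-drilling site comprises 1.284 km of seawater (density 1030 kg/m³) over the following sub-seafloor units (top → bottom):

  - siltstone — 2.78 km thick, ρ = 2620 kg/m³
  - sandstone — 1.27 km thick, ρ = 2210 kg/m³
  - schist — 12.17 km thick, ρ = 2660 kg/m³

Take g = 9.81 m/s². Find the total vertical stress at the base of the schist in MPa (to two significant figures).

seawater: 1030 kg/m³ × 9.81 m/s² × 1284 m = 1.297×10^7 Pa = 12.97 MPa
siltstone: 2620 kg/m³ × 9.81 m/s² × 2780 m = 7.145×10^7 Pa = 71.45 MPa
sandstone: 2210 kg/m³ × 9.81 m/s² × 1270 m = 2.753×10^7 Pa = 27.53 MPa
schist: 2660 kg/m³ × 9.81 m/s² × 12170 m = 3.176×10^8 Pa = 317.6 MPa
Total = 12.97 + 71.45 + 27.53 + 317.6 = 429.53 MPa

430 MPa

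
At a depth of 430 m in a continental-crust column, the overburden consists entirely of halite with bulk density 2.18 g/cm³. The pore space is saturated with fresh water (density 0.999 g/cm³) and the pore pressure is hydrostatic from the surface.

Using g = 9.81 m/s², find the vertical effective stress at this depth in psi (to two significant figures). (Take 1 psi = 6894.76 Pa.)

Overburden (lithostatic) stress σ_v:
halite: 2180 kg/m³ × 9.81 m/s² × 430 m = 9.196×10^6 Pa = 9.196 MPa
Pore pressure P_p = 999 kg/m³ × 9.81 m/s² × 430 m = 4.214×10^6 Pa = 4.214 MPa
Effective stress σ' = σ_v − P_p = 9.196 − 4.214 = 4.9818 MPa = 722.55 psi

720 psi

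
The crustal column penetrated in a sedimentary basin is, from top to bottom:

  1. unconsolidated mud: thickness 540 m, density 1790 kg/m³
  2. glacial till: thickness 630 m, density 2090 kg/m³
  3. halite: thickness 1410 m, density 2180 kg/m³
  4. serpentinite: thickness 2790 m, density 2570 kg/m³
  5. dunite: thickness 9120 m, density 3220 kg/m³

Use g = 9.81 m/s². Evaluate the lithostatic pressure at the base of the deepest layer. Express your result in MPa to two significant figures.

410 MPa

unconsolidated mud: 1790 kg/m³ × 9.81 m/s² × 540 m = 9.482×10^6 Pa = 9.482 MPa
glacial till: 2090 kg/m³ × 9.81 m/s² × 630 m = 1.292×10^7 Pa = 12.92 MPa
halite: 2180 kg/m³ × 9.81 m/s² × 1410 m = 3.015×10^7 Pa = 30.15 MPa
serpentinite: 2570 kg/m³ × 9.81 m/s² × 2790 m = 7.034×10^7 Pa = 70.34 MPa
dunite: 3220 kg/m³ × 9.81 m/s² × 9120 m = 2.881×10^8 Pa = 288.1 MPa
Total = 9.482 + 12.92 + 30.15 + 70.34 + 288.1 = 410.98 MPa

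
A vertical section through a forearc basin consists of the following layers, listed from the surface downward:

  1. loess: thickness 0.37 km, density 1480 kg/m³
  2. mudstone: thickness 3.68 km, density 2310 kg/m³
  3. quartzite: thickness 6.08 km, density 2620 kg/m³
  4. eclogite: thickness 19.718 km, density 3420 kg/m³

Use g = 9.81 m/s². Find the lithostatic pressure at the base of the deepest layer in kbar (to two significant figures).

loess: 1480 kg/m³ × 9.81 m/s² × 370 m = 5.372×10^6 Pa = 0.05372 kbar
mudstone: 2310 kg/m³ × 9.81 m/s² × 3680 m = 8.339×10^7 Pa = 0.8339 kbar
quartzite: 2620 kg/m³ × 9.81 m/s² × 6080 m = 1.563×10^8 Pa = 1.563 kbar
eclogite: 3420 kg/m³ × 9.81 m/s² × 19718 m = 6.615×10^8 Pa = 6.615 kbar
Total = 0.05372 + 0.8339 + 1.563 + 6.615 = 9.0658 kbar

9.1 kbar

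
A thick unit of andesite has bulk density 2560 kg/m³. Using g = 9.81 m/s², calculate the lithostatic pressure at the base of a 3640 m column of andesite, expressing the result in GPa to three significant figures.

0.0914 GPa

andesite: 2560 kg/m³ × 9.81 m/s² × 3640 m = 9.141×10^7 Pa = 0.09141 GPa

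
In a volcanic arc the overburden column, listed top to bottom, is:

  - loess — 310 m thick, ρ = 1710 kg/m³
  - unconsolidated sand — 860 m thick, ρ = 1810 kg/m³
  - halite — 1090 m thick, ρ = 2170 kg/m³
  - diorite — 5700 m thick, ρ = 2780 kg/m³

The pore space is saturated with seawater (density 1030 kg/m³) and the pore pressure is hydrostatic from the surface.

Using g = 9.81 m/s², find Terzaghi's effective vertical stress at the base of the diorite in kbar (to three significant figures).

1.19 kbar

Overburden (lithostatic) stress σ_v:
loess: 1710 kg/m³ × 9.81 m/s² × 310 m = 5.200×10^6 Pa = 5.200 MPa
unconsolidated sand: 1810 kg/m³ × 9.81 m/s² × 860 m = 1.527×10^7 Pa = 15.27 MPa
halite: 2170 kg/m³ × 9.81 m/s² × 1090 m = 2.320×10^7 Pa = 23.20 MPa
diorite: 2780 kg/m³ × 9.81 m/s² × 5700 m = 1.554×10^8 Pa = 155.4 MPa
Total = 5.200 + 15.27 + 23.20 + 155.4 = 199.12 MPa
Pore pressure P_p = 1030 kg/m³ × 9.81 m/s² × 7960 m = 8.043×10^7 Pa = 80.43 MPa
Effective stress σ' = σ_v − P_p = 199.1 − 80.43 = 118.69 MPa = 1.1869 kbar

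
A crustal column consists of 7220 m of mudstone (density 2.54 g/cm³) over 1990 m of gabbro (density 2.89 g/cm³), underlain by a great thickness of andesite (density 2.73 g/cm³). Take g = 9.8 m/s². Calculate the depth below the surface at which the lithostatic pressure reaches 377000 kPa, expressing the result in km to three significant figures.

Pressure at base of upper layers: 2540×9.8×7220 + 2890×9.8×1990 = 2.361×10^8 Pa = 2.361×10^5 kPa
Remaining pressure to be supplied by andesite: 3.770×10^8 − 2.361×10^8 = 1.409×10^8 Pa
Additional depth in andesite = 1.409×10^8 Pa / (2730 kg/m³ × 9.8 m/s²) = 5267.2 m
Total depth = 9210 m + 5267.2 m = 14477 m
= 14.477 km

14.5 km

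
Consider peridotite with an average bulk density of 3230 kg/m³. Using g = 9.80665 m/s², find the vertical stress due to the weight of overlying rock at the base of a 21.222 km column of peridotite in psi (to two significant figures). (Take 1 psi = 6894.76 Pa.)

peridotite: 3230 kg/m³ × 9.80665 m/s² × 21222 m = 6.722×10^8 Pa = 97497 psi

97000 psi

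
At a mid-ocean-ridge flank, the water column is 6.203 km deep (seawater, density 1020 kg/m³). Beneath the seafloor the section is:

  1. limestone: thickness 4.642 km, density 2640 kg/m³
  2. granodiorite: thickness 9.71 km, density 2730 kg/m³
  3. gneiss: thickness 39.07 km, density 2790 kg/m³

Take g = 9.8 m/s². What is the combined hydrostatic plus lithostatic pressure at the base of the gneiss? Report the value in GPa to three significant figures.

seawater: 1020 kg/m³ × 9.8 m/s² × 6203 m = 6.201×10^7 Pa = 0.06201 GPa
limestone: 2640 kg/m³ × 9.8 m/s² × 4642 m = 1.201×10^8 Pa = 0.1201 GPa
granodiorite: 2730 kg/m³ × 9.8 m/s² × 9710 m = 2.598×10^8 Pa = 0.2598 GPa
gneiss: 2790 kg/m³ × 9.8 m/s² × 39070 m = 1.068×10^9 Pa = 1.068 GPa
Total = 0.06201 + 0.1201 + 0.2598 + 1.068 = 1.5101 GPa

1.51 GPa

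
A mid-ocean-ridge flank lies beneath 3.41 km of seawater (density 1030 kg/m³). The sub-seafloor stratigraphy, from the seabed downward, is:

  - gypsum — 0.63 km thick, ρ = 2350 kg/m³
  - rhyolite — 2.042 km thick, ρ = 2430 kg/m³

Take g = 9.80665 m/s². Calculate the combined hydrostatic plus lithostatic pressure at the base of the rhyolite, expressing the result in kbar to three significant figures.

0.976 kbar

seawater: 1030 kg/m³ × 9.80665 m/s² × 3410 m = 3.444×10^7 Pa = 0.3444 kbar
gypsum: 2350 kg/m³ × 9.80665 m/s² × 630 m = 1.452×10^7 Pa = 0.1452 kbar
rhyolite: 2430 kg/m³ × 9.80665 m/s² × 2042 m = 4.866×10^7 Pa = 0.4866 kbar
Total = 0.3444 + 0.1452 + 0.4866 = 0.97624 kbar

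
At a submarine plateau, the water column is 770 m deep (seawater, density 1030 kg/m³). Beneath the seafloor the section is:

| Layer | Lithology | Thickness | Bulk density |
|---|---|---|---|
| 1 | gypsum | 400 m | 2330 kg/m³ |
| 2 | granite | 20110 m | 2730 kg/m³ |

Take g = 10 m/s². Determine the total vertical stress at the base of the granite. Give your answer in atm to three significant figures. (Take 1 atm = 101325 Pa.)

seawater: 1030 kg/m³ × 10 m/s² × 770 m = 7.931×10^6 Pa = 78.27 atm
gypsum: 2330 kg/m³ × 10 m/s² × 400 m = 9.320×10^6 Pa = 91.98 atm
granite: 2730 kg/m³ × 10 m/s² × 20110 m = 5.490×10^8 Pa = 5418 atm
Total = 78.27 + 91.98 + 5418 = 5588.5 atm

5590 atm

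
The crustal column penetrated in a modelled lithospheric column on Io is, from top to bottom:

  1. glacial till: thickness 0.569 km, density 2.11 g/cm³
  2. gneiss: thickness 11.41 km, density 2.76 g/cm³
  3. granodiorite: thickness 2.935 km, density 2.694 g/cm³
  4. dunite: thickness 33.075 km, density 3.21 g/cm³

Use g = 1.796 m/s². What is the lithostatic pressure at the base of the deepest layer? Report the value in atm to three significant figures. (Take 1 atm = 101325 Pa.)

glacial till: 2110 kg/m³ × 1.796 m/s² × 569 m = 2.156×10^6 Pa = 21.28 atm
gneiss: 2760 kg/m³ × 1.796 m/s² × 11410 m = 5.656×10^7 Pa = 558.2 atm
granodiorite: 2694 kg/m³ × 1.796 m/s² × 2935 m = 1.420×10^7 Pa = 140.2 atm
dunite: 3210 kg/m³ × 1.796 m/s² × 33075 m = 1.907×10^8 Pa = 1882 atm
Total = 21.28 + 558.2 + 140.2 + 1882 = 2601.5 atm

2600 atm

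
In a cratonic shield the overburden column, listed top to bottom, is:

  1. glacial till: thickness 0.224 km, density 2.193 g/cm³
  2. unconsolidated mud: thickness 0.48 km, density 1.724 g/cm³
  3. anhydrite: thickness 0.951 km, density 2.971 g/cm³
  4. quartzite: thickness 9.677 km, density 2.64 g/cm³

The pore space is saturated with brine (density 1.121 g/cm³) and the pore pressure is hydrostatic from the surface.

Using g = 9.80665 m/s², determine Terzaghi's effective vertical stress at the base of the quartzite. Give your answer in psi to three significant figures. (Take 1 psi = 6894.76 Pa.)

24200 psi

Overburden (lithostatic) stress σ_v:
glacial till: 2193 kg/m³ × 9.80665 m/s² × 224 m = 4.817×10^6 Pa = 4.817 MPa
unconsolidated mud: 1724 kg/m³ × 9.80665 m/s² × 480 m = 8.115×10^6 Pa = 8.115 MPa
anhydrite: 2971 kg/m³ × 9.80665 m/s² × 951 m = 2.771×10^7 Pa = 27.71 MPa
quartzite: 2640 kg/m³ × 9.80665 m/s² × 9677 m = 2.505×10^8 Pa = 250.5 MPa
Total = 4.817 + 8.115 + 27.71 + 250.5 = 291.17 MPa
Pore pressure P_p = 1121 kg/m³ × 9.80665 m/s² × 11332 m = 1.246×10^8 Pa = 124.6 MPa
Effective stress σ' = σ_v − P_p = 291.2 − 124.6 = 166.60 MPa = 24163 psi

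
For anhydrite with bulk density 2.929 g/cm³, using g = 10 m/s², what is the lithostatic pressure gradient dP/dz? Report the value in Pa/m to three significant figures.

dP/dz = ρg = 2929 kg/m³ × 10 m/s² = 29290 Pa/m

29300 Pa/m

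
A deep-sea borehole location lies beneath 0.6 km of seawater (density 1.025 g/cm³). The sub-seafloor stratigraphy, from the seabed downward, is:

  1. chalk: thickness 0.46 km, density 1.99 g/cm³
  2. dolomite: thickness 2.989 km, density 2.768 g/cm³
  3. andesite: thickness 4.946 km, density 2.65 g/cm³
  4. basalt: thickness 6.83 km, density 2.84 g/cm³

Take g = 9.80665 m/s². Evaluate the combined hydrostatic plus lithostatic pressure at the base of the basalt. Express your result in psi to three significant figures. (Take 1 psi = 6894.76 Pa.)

seawater: 1025 kg/m³ × 9.80665 m/s² × 600 m = 6.031×10^6 Pa = 874.7 psi
chalk: 1990 kg/m³ × 9.80665 m/s² × 460 m = 8.977×10^6 Pa = 1302 psi
dolomite: 2768 kg/m³ × 9.80665 m/s² × 2989 m = 8.114×10^7 Pa = 11768 psi
andesite: 2650 kg/m³ × 9.80665 m/s² × 4946 m = 1.285×10^8 Pa = 18642 psi
basalt: 2840 kg/m³ × 9.80665 m/s² × 6830 m = 1.902×10^8 Pa = 27589 psi
Total = 874.7 + 1302 + 11768 + 18642 + 27589 = 60176 psi

60200 psi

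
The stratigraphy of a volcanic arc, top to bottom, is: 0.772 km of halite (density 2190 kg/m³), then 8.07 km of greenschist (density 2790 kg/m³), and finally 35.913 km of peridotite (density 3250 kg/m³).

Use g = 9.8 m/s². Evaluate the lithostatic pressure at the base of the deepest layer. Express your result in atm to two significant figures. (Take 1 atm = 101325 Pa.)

14000 atm

halite: 2190 kg/m³ × 9.8 m/s² × 772 m = 1.657×10^7 Pa = 163.5 atm
greenschist: 2790 kg/m³ × 9.8 m/s² × 8070 m = 2.206×10^8 Pa = 2178 atm
peridotite: 3250 kg/m³ × 9.8 m/s² × 35913 m = 1.144×10^9 Pa = 11289 atm
Total = 163.5 + 2178 + 11289 = 13630 atm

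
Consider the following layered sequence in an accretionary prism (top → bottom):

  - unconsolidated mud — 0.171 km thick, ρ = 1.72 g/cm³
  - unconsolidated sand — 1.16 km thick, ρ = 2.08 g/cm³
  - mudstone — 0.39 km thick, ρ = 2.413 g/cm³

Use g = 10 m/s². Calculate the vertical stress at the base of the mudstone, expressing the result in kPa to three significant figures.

unconsolidated mud: 1720 kg/m³ × 10 m/s² × 171 m = 2.941×10^6 Pa = 2941 kPa
unconsolidated sand: 2080 kg/m³ × 10 m/s² × 1160 m = 2.413×10^7 Pa = 24128 kPa
mudstone: 2413 kg/m³ × 10 m/s² × 390 m = 9.411×10^6 Pa = 9411 kPa
Total = 2941 + 24128 + 9411 = 36480 kPa

36500 kPa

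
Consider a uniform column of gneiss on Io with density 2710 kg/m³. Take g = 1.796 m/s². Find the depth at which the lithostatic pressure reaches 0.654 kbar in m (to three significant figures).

13400 m

h = P/(ρg) = 0.654 kbar / (2710 kg/m³ × 1.796 m/s²) = 6.540×10^7 Pa / 4867.2 Pa/m = 13437 m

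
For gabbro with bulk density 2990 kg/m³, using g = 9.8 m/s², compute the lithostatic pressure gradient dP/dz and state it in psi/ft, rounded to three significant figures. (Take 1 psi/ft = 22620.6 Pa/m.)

dP/dz = ρg = 2990 kg/m³ × 9.8 m/s² = 29302 Pa/m
= 29302 Pa/m × (1 psi/ft / 22621 Pa/m) = 1.2954 psi/ft

1.30 psi/ft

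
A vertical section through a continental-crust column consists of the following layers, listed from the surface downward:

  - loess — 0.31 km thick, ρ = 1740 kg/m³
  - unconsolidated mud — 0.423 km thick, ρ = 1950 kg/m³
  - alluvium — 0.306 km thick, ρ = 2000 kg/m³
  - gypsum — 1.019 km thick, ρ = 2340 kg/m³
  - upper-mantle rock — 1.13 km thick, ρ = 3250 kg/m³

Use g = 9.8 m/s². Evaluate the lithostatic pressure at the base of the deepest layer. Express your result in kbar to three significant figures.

0.787 kbar

loess: 1740 kg/m³ × 9.8 m/s² × 310 m = 5.286×10^6 Pa = 0.05286 kbar
unconsolidated mud: 1950 kg/m³ × 9.8 m/s² × 423 m = 8.084×10^6 Pa = 0.08084 kbar
alluvium: 2000 kg/m³ × 9.8 m/s² × 306 m = 5.998×10^6 Pa = 0.05998 kbar
gypsum: 2340 kg/m³ × 9.8 m/s² × 1019 m = 2.337×10^7 Pa = 0.2337 kbar
upper-mantle rock: 3250 kg/m³ × 9.8 m/s² × 1130 m = 3.599×10^7 Pa = 0.3599 kbar
Total = 0.05286 + 0.08084 + 0.05998 + 0.2337 + 0.3599 = 0.78725 kbar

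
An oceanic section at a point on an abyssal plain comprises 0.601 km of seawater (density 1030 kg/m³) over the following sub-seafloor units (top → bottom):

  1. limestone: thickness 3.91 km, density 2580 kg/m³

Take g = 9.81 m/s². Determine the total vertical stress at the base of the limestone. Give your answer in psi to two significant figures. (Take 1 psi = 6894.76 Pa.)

15000 psi

seawater: 1030 kg/m³ × 9.81 m/s² × 601 m = 6.073×10^6 Pa = 880.8 psi
limestone: 2580 kg/m³ × 9.81 m/s² × 3910 m = 9.896×10^7 Pa = 14353 psi
Total = 880.8 + 14353 = 15234 psi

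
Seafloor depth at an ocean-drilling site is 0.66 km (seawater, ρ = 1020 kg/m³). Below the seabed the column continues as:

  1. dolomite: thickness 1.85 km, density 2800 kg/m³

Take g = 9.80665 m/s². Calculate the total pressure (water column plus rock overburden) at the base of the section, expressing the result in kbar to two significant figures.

seawater: 1020 kg/m³ × 9.80665 m/s² × 660 m = 6.602×10^6 Pa = 0.06602 kbar
dolomite: 2800 kg/m³ × 9.80665 m/s² × 1850 m = 5.080×10^7 Pa = 0.5080 kbar
Total = 0.06602 + 0.5080 = 0.57400 kbar

0.57 kbar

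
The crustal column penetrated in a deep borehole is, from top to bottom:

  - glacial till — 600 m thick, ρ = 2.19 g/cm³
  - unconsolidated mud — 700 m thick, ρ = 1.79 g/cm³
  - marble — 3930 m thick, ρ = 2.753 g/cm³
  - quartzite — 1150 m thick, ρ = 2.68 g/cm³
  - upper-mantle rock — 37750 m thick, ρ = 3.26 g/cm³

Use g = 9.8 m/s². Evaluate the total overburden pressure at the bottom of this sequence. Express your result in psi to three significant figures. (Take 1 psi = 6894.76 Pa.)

glacial till: 2190 kg/m³ × 9.8 m/s² × 600 m = 1.288×10^7 Pa = 1868 psi
unconsolidated mud: 1790 kg/m³ × 9.8 m/s² × 700 m = 1.228×10^7 Pa = 1781 psi
marble: 2753 kg/m³ × 9.8 m/s² × 3930 m = 1.060×10^8 Pa = 15378 psi
quartzite: 2680 kg/m³ × 9.8 m/s² × 1150 m = 3.020×10^7 Pa = 4381 psi
upper-mantle rock: 3260 kg/m³ × 9.8 m/s² × 37750 m = 1.206×10^9 Pa = 1.749×10^5 psi
Total = 1868 + 1781 + 15378 + 4381 + 1.749×10^5 = 1.9833×10^5 psi

198000 psi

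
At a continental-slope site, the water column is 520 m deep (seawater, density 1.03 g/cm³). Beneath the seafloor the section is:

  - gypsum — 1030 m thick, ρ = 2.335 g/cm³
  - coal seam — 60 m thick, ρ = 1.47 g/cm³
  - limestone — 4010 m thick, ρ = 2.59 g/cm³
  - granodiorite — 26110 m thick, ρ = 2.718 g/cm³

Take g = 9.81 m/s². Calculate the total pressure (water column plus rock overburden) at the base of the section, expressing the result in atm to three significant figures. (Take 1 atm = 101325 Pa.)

8170 atm

seawater: 1030 kg/m³ × 9.81 m/s² × 520 m = 5.254×10^6 Pa = 51.86 atm
gypsum: 2335 kg/m³ × 9.81 m/s² × 1030 m = 2.359×10^7 Pa = 232.9 atm
coal seam: 1470 kg/m³ × 9.81 m/s² × 60 m = 8.652×10^5 Pa = 8.539 atm
limestone: 2590 kg/m³ × 9.81 m/s² × 4010 m = 1.019×10^8 Pa = 1006 atm
granodiorite: 2718 kg/m³ × 9.81 m/s² × 26110 m = 6.962×10^8 Pa = 6871 atm
Total = 51.86 + 232.9 + 8.539 + 1006 + 6871 = 8169.6 atm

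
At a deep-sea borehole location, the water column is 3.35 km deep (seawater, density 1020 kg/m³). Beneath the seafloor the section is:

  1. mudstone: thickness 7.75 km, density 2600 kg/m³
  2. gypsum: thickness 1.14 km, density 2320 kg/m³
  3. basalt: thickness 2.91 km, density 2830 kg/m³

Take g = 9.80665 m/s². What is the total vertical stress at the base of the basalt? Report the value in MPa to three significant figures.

seawater: 1020 kg/m³ × 9.80665 m/s² × 3350 m = 3.351×10^7 Pa = 33.51 MPa
mudstone: 2600 kg/m³ × 9.80665 m/s² × 7750 m = 1.976×10^8 Pa = 197.6 MPa
gypsum: 2320 kg/m³ × 9.80665 m/s² × 1140 m = 2.594×10^7 Pa = 25.94 MPa
basalt: 2830 kg/m³ × 9.80665 m/s² × 2910 m = 8.076×10^7 Pa = 80.76 MPa
Total = 33.51 + 197.6 + 25.94 + 80.76 = 337.81 MPa

338 MPa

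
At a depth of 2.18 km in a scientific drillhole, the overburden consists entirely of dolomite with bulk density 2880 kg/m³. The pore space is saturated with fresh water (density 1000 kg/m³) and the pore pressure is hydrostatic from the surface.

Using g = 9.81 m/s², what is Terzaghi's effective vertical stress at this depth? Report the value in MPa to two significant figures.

Overburden (lithostatic) stress σ_v:
dolomite: 2880 kg/m³ × 9.81 m/s² × 2180 m = 6.159×10^7 Pa = 61.59 MPa
Pore pressure P_p = 1000 kg/m³ × 9.81 m/s² × 2180 m = 2.139×10^7 Pa = 21.39 MPa
Effective stress σ' = σ_v − P_p = 61.59 − 21.39 = 40.205 MPa

40 MPa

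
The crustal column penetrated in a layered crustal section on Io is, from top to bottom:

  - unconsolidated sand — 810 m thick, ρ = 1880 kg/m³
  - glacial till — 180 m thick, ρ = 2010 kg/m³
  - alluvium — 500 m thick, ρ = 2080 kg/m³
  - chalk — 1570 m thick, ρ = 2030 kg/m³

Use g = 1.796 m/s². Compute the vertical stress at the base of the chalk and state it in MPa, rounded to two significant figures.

11 MPa

unconsolidated sand: 1880 kg/m³ × 1.796 m/s² × 810 m = 2.735×10^6 Pa = 2.735 MPa
glacial till: 2010 kg/m³ × 1.796 m/s² × 180 m = 6.498×10^5 Pa = 0.6498 MPa
alluvium: 2080 kg/m³ × 1.796 m/s² × 500 m = 1.868×10^6 Pa = 1.868 MPa
chalk: 2030 kg/m³ × 1.796 m/s² × 1570 m = 5.724×10^6 Pa = 5.724 MPa
Total = 2.735 + 0.6498 + 1.868 + 5.724 = 10.977 MPa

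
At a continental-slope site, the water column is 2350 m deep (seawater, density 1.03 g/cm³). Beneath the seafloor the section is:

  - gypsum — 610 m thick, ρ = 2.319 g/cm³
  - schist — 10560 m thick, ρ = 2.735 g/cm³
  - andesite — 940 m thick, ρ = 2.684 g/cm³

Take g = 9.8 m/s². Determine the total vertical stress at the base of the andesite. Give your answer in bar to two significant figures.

seawater: 1030 kg/m³ × 9.8 m/s² × 2350 m = 2.372×10^7 Pa = 237.2 bar
gypsum: 2319 kg/m³ × 9.8 m/s² × 610 m = 1.386×10^7 Pa = 138.6 bar
schist: 2735 kg/m³ × 9.8 m/s² × 10560 m = 2.830×10^8 Pa = 2830 bar
andesite: 2684 kg/m³ × 9.8 m/s² × 940 m = 2.473×10^7 Pa = 247.3 bar
Total = 237.2 + 138.6 + 2830 + 247.3 = 3453.5 bar

3500 bar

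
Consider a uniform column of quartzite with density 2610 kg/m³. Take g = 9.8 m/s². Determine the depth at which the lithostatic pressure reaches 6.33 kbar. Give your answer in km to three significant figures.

24.7 km

h = P/(ρg) = 6.33 kbar / (2610 kg/m³ × 9.8 m/s²) = 6.330×10^8 Pa / 25578 Pa/m = 24748 m
= 24.748 km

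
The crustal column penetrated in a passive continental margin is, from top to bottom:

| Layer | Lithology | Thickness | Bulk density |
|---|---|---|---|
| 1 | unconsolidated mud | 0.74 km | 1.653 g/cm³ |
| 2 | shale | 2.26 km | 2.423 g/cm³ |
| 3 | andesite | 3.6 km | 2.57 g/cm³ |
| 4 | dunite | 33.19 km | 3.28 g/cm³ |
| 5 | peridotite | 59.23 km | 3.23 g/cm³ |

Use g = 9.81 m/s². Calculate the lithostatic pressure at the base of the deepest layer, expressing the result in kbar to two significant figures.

unconsolidated mud: 1653 kg/m³ × 9.81 m/s² × 740 m = 1.200×10^7 Pa = 0.1200 kbar
shale: 2423 kg/m³ × 9.81 m/s² × 2260 m = 5.372×10^7 Pa = 0.5372 kbar
andesite: 2570 kg/m³ × 9.81 m/s² × 3600 m = 9.076×10^7 Pa = 0.9076 kbar
dunite: 3280 kg/m³ × 9.81 m/s² × 33190 m = 1.068×10^9 Pa = 10.68 kbar
peridotite: 3230 kg/m³ × 9.81 m/s² × 59230 m = 1.877×10^9 Pa = 18.77 kbar
Total = 0.1200 + 0.5372 + 0.9076 + 10.68 + 18.77 = 31.012 kbar

31 kbar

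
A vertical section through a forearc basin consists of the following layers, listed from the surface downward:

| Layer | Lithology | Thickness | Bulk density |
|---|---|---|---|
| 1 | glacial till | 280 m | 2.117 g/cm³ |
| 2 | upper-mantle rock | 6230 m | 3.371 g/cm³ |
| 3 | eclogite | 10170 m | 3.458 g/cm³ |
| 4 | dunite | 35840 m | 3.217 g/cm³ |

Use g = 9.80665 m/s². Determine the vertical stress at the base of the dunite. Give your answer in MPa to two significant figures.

glacial till: 2117 kg/m³ × 9.80665 m/s² × 280 m = 5.813×10^6 Pa = 5.813 MPa
upper-mantle rock: 3371 kg/m³ × 9.80665 m/s² × 6230 m = 2.060×10^8 Pa = 206.0 MPa
eclogite: 3458 kg/m³ × 9.80665 m/s² × 10170 m = 3.449×10^8 Pa = 344.9 MPa
dunite: 3217 kg/m³ × 9.80665 m/s² × 35840 m = 1.131×10^9 Pa = 1131 MPa
Total = 5.813 + 206.0 + 344.9 + 1131 = 1687.3 MPa

1700 MPa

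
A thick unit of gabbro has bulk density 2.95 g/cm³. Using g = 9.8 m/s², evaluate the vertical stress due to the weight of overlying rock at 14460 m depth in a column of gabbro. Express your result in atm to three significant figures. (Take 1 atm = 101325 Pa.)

4130 atm

gabbro: 2950 kg/m³ × 9.8 m/s² × 14460 m = 4.180×10^8 Pa = 4126 atm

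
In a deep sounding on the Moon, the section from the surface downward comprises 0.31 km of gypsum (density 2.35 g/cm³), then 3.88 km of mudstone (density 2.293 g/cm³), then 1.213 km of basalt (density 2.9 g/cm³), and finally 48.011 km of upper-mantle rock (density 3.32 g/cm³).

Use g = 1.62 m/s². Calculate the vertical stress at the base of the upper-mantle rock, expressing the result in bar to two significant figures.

gypsum: 2350 kg/m³ × 1.62 m/s² × 310 m = 1.180×10^6 Pa = 11.80 bar
mudstone: 2293 kg/m³ × 1.62 m/s² × 3880 m = 1.441×10^7 Pa = 144.1 bar
basalt: 2900 kg/m³ × 1.62 m/s² × 1213 m = 5.699×10^6 Pa = 56.99 bar
upper-mantle rock: 3320 kg/m³ × 1.62 m/s² × 48011 m = 2.582×10^8 Pa = 2582 bar
Total = 11.80 + 144.1 + 56.99 + 2582 = 2795.1 bar

2800 bar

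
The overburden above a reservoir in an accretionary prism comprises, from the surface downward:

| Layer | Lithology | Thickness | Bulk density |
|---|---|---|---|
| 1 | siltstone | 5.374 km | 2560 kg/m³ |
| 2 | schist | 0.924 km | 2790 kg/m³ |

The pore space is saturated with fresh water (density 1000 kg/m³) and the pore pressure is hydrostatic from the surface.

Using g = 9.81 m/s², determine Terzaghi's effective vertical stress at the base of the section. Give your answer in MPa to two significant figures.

98 MPa

Overburden (lithostatic) stress σ_v:
siltstone: 2560 kg/m³ × 9.81 m/s² × 5374 m = 1.350×10^8 Pa = 135.0 MPa
schist: 2790 kg/m³ × 9.81 m/s² × 924 m = 2.529×10^7 Pa = 25.29 MPa
Total = 135.0 + 25.29 = 160.25 MPa
Pore pressure P_p = 1000 kg/m³ × 9.81 m/s² × 6298 m = 6.178×10^7 Pa = 61.78 MPa
Effective stress σ' = σ_v − P_p = 160.3 − 61.78 = 98.467 MPa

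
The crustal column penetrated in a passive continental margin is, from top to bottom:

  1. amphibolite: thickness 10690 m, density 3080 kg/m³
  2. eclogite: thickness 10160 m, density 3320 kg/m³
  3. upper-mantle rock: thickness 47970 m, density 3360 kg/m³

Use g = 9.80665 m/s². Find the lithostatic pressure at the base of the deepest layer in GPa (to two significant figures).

2.2 GPa

amphibolite: 3080 kg/m³ × 9.80665 m/s² × 10690 m = 3.229×10^8 Pa = 0.3229 GPa
eclogite: 3320 kg/m³ × 9.80665 m/s² × 10160 m = 3.308×10^8 Pa = 0.3308 GPa
upper-mantle rock: 3360 kg/m³ × 9.80665 m/s² × 47970 m = 1.581×10^9 Pa = 1.581 GPa
Total = 0.3229 + 0.3308 + 1.581 = 2.2343 GPa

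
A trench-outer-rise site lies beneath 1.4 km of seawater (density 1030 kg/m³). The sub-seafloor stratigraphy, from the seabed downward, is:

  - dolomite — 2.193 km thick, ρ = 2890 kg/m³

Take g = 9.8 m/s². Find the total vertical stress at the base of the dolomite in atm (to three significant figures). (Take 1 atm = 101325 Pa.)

seawater: 1030 kg/m³ × 9.8 m/s² × 1400 m = 1.413×10^7 Pa = 139.5 atm
dolomite: 2890 kg/m³ × 9.8 m/s² × 2193 m = 6.211×10^7 Pa = 613.0 atm
Total = 139.5 + 613.0 = 752.45 atm

752 atm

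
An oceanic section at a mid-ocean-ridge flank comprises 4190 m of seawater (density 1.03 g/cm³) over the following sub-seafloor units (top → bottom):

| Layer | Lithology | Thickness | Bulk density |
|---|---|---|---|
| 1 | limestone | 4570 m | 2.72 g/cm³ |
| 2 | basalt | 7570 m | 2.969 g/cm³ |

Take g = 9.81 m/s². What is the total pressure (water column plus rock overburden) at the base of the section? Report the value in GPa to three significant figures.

0.385 GPa

seawater: 1030 kg/m³ × 9.81 m/s² × 4190 m = 4.234×10^7 Pa = 0.04234 GPa
limestone: 2720 kg/m³ × 9.81 m/s² × 4570 m = 1.219×10^8 Pa = 0.1219 GPa
basalt: 2969 kg/m³ × 9.81 m/s² × 7570 m = 2.205×10^8 Pa = 0.2205 GPa
Total = 0.04234 + 0.1219 + 0.2205 = 0.38476 GPa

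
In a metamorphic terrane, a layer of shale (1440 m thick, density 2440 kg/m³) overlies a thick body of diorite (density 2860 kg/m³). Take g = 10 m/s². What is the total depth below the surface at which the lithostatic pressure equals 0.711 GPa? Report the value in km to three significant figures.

25.1 km

Pressure at base of upper layers: 2440×10×1440 = 3.514×10^7 Pa = 0.03514 GPa
Remaining pressure to be supplied by diorite: 7.110×10^8 − 3.514×10^7 = 6.759×10^8 Pa
Additional depth in diorite = 6.759×10^8 Pa / (2860 kg/m³ × 10 m/s²) = 23632 m
Total depth = 1440 m + 23632 m = 25072 m
= 25.072 km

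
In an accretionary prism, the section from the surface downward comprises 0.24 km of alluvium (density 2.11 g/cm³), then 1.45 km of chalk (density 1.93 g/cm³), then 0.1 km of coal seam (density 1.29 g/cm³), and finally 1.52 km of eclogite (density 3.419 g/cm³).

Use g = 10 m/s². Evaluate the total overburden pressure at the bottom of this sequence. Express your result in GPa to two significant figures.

alluvium: 2110 kg/m³ × 10 m/s² × 240 m = 5.064×10^6 Pa = 5.064×10^-3 GPa
chalk: 1930 kg/m³ × 10 m/s² × 1450 m = 2.799×10^7 Pa = 0.02798 GPa
coal seam: 1290 kg/m³ × 10 m/s² × 100 m = 1.290×10^6 Pa = 1.290×10^-3 GPa
eclogite: 3419 kg/m³ × 10 m/s² × 1520 m = 5.197×10^7 Pa = 0.05197 GPa
Total = 5.064×10^-3 + 0.02798 + 1.290×10^-3 + 0.05197 = 0.086308 GPa

0.086 GPa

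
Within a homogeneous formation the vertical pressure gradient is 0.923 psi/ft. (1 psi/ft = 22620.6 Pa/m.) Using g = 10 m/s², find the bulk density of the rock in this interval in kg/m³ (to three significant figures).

2090 kg/m³

ρ = (dP/dz)/g = 0.923 psi/ft / 10 m/s² = 20879 Pa/m / 10 m/s² = 2087.9 kg/m³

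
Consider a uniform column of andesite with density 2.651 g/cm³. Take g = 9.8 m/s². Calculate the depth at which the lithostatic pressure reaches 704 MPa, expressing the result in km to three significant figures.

27.1 km

h = P/(ρg) = 704 MPa / (2651 kg/m³ × 9.8 m/s²) = 7.040×10^8 Pa / 25980 Pa/m = 27098 m
= 27.098 km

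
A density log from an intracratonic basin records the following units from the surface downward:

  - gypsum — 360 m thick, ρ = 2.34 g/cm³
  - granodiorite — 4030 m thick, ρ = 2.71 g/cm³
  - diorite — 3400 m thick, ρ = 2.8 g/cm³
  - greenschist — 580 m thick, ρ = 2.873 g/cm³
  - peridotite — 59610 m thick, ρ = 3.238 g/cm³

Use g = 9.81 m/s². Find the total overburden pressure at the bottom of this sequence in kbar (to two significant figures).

gypsum: 2340 kg/m³ × 9.81 m/s² × 360 m = 8.264×10^6 Pa = 0.08264 kbar
granodiorite: 2710 kg/m³ × 9.81 m/s² × 4030 m = 1.071×10^8 Pa = 1.071 kbar
diorite: 2800 kg/m³ × 9.81 m/s² × 3400 m = 9.339×10^7 Pa = 0.9339 kbar
greenschist: 2873 kg/m³ × 9.81 m/s² × 580 m = 1.635×10^7 Pa = 0.1635 kbar
peridotite: 3238 kg/m³ × 9.81 m/s² × 59610 m = 1.893×10^9 Pa = 18.93 kbar
Total = 0.08264 + 1.071 + 0.9339 + 0.1635 + 18.93 = 21.186 kbar

21 kbar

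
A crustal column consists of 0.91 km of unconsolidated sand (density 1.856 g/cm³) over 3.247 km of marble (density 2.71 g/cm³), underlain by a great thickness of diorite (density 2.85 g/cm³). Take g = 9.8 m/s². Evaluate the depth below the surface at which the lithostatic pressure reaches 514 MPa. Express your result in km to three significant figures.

18.9 km

Pressure at base of upper layers: 1856×9.8×910 + 2710×9.8×3247 = 1.028×10^8 Pa = 102.8 MPa
Remaining pressure to be supplied by diorite: 5.140×10^8 − 1.028×10^8 = 4.112×10^8 Pa
Additional depth in diorite = 4.112×10^8 Pa / (2850 kg/m³ × 9.8 m/s²) = 14723 m
Total depth = 4157 m + 14723 m = 18880 m
= 18.880 km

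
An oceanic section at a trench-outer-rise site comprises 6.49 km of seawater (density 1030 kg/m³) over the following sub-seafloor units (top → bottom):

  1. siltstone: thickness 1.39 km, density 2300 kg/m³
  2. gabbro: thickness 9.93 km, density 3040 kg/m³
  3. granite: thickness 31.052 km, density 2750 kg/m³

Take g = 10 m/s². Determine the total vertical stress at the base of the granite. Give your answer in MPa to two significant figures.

seawater: 1030 kg/m³ × 10 m/s² × 6490 m = 6.685×10^7 Pa = 66.85 MPa
siltstone: 2300 kg/m³ × 10 m/s² × 1390 m = 3.197×10^7 Pa = 31.97 MPa
gabbro: 3040 kg/m³ × 10 m/s² × 9930 m = 3.019×10^8 Pa = 301.9 MPa
granite: 2750 kg/m³ × 10 m/s² × 31052 m = 8.539×10^8 Pa = 853.9 MPa
Total = 66.85 + 31.97 + 301.9 + 853.9 = 1254.6 MPa

1300 MPa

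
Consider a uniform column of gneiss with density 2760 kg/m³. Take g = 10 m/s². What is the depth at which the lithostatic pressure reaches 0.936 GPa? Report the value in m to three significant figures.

h = P/(ρg) = 0.936 GPa / (2760 kg/m³ × 10 m/s²) = 9.360×10^8 Pa / 27600 Pa/m = 33913 m

33900 m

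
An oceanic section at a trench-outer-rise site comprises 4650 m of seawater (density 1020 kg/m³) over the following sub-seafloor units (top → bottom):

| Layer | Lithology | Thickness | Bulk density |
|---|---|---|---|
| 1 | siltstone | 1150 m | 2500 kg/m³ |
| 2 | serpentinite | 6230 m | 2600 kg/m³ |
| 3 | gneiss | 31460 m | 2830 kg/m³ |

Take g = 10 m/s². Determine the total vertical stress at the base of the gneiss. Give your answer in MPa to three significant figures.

seawater: 1020 kg/m³ × 10 m/s² × 4650 m = 4.743×10^7 Pa = 47.43 MPa
siltstone: 2500 kg/m³ × 10 m/s² × 1150 m = 2.875×10^7 Pa = 28.75 MPa
serpentinite: 2600 kg/m³ × 10 m/s² × 6230 m = 1.620×10^8 Pa = 162.0 MPa
gneiss: 2830 kg/m³ × 10 m/s² × 31460 m = 8.903×10^8 Pa = 890.3 MPa
Total = 47.43 + 28.75 + 162.0 + 890.3 = 1128.5 MPa

1130 MPa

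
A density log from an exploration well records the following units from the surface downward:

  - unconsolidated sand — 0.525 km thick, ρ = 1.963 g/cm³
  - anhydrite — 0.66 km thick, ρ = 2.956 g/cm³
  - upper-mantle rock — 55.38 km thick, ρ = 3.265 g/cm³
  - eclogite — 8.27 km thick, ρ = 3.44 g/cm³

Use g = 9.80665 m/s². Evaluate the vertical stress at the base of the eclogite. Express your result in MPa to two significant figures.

unconsolidated sand: 1963 kg/m³ × 9.80665 m/s² × 525 m = 1.011×10^7 Pa = 10.11 MPa
anhydrite: 2956 kg/m³ × 9.80665 m/s² × 660 m = 1.913×10^7 Pa = 19.13 MPa
upper-mantle rock: 3265 kg/m³ × 9.80665 m/s² × 55380 m = 1.773×10^9 Pa = 1773 MPa
eclogite: 3440 kg/m³ × 9.80665 m/s² × 8270 m = 2.790×10^8 Pa = 279.0 MPa
Total = 10.11 + 19.13 + 1773 + 279.0 = 2081.4 MPa

2100 MPa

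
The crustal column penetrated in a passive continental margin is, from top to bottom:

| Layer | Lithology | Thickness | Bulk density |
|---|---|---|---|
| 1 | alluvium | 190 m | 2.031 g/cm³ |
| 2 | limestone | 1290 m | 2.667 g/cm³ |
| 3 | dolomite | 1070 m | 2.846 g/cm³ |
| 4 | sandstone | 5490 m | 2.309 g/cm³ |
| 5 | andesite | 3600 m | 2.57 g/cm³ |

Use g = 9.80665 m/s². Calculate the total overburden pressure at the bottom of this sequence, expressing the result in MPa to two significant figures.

280 MPa

alluvium: 2031 kg/m³ × 9.80665 m/s² × 190 m = 3.784×10^6 Pa = 3.784 MPa
limestone: 2667 kg/m³ × 9.80665 m/s² × 1290 m = 3.374×10^7 Pa = 33.74 MPa
dolomite: 2846 kg/m³ × 9.80665 m/s² × 1070 m = 2.986×10^7 Pa = 29.86 MPa
sandstone: 2309 kg/m³ × 9.80665 m/s² × 5490 m = 1.243×10^8 Pa = 124.3 MPa
andesite: 2570 kg/m³ × 9.80665 m/s² × 3600 m = 9.073×10^7 Pa = 90.73 MPa
Total = 3.784 + 33.74 + 29.86 + 124.3 + 90.73 = 282.43 MPa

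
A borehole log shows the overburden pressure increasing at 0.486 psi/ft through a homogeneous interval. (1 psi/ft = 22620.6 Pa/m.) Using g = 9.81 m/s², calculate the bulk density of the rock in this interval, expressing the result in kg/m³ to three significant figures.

1120 kg/m³

ρ = (dP/dz)/g = 0.486 psi/ft / 9.81 m/s² = 10994 Pa/m / 9.81 m/s² = 1120.7 kg/m³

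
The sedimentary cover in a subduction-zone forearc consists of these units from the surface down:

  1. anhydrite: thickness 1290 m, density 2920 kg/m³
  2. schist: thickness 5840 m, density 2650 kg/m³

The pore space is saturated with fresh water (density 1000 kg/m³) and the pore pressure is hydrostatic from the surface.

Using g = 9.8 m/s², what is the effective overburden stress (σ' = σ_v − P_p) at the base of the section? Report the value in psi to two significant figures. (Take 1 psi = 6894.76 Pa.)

17000 psi

Overburden (lithostatic) stress σ_v:
anhydrite: 2920 kg/m³ × 9.8 m/s² × 1290 m = 3.691×10^7 Pa = 36.91 MPa
schist: 2650 kg/m³ × 9.8 m/s² × 5840 m = 1.517×10^8 Pa = 151.7 MPa
Total = 36.91 + 151.7 = 188.58 MPa
Pore pressure P_p = 1000 kg/m³ × 9.8 m/s² × 7130 m = 6.987×10^7 Pa = 69.87 MPa
Effective stress σ' = σ_v − P_p = 188.6 − 69.87 = 118.71 MPa = 17217 psi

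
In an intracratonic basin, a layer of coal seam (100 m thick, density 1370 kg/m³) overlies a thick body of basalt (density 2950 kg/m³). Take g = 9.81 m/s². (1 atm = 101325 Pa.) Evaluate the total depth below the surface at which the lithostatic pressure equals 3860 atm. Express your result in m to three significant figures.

13600 m

Pressure at base of upper layers: 1370×9.81×100 = 1.344×10^6 Pa = 13.26 atm
Remaining pressure to be supplied by basalt: 3.911×10^8 − 1.344×10^6 = 3.898×10^8 Pa
Additional depth in basalt = 3.898×10^8 Pa / (2950 kg/m³ × 9.81 m/s²) = 13468 m
Total depth = 100 m + 13468 m = 13568 m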